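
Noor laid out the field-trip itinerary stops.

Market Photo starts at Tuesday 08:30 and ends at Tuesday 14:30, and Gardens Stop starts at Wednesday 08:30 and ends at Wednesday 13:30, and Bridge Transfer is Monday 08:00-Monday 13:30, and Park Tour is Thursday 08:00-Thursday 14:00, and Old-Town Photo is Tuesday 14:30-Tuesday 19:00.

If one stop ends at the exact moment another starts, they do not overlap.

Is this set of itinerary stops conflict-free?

Two intervals overlap when each starts before the other ends.
Sorted by start: Bridge Transfer, Market Photo, Old-Town Photo, Gardens Stop, Park Tour.
Market Photo starts after Bridge Transfer ends, so nothing later overlaps Bridge Transfer either.
Old-Town Photo starts exactly when Market Photo ends (back-to-back, no overlap), so nothing later overlaps Market Photo either.
Gardens Stop starts after Old-Town Photo ends, so nothing later overlaps Old-Town Photo either.
Park Tour starts after Gardens Stop ends.
Every pair is clear; the schedule has no overlaps.

Yes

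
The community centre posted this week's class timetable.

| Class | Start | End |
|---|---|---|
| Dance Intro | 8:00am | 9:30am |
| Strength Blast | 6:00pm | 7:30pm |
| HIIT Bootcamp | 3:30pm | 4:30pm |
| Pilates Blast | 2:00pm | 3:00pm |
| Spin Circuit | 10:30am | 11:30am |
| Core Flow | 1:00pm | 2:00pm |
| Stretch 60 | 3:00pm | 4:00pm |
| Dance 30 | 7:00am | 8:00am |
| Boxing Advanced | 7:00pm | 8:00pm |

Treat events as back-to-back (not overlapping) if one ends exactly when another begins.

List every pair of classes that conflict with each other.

Sorted by start: Dance 30, Dance Intro, Spin Circuit, Core Flow, Pilates Blast, Stretch 60, HIIT Bootcamp, Strength Blast, Boxing Advanced.
Dance Intro starts exactly when Dance 30 ends (back-to-back, no overlap); Dance 30 is clear from here.
Spin Circuit starts after Dance Intro ends; Dance Intro is clear from here.
Core Flow starts after Spin Circuit ends; Spin Circuit is clear from here.
Pilates Blast starts exactly when Core Flow ends (back-to-back, no overlap); Core Flow is clear from here.
Stretch 60 starts exactly when Pilates Blast ends (back-to-back, no overlap); Pilates Blast is clear from here.
HIIT Bootcamp starts before Stretch 60 ends → Stretch 60 and HIIT Bootcamp overlap.
Strength Blast starts after Stretch 60 ends; Stretch 60 is clear from here.
Strength Blast starts after HIIT Bootcamp ends; HIIT Bootcamp is clear from here.
Boxing Advanced starts before Strength Blast ends → Strength Blast and Boxing Advanced overlap.

Boxing Advanced & Strength Blast, HIIT Bootcamp & Stretch 60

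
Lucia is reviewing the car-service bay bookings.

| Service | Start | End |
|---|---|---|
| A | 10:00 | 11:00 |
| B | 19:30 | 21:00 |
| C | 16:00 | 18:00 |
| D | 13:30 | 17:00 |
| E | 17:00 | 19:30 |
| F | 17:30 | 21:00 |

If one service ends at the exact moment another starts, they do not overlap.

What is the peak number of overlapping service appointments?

Walk through starts and ends in time order (an end at T is processed before a start at T):
10:00 start A → 1
11:00 end A → 0
13:30 start D → 1
16:00 start C → 2
17:00 end D → 1
17:00 start E → 2
17:30 start F → 3
18:00 end C → 2
19:30 end E → 1
19:30 start B → 2
21:00 end B → 1
21:00 end F → 0
Peak is 3, at 17:30 (C, E, F).

3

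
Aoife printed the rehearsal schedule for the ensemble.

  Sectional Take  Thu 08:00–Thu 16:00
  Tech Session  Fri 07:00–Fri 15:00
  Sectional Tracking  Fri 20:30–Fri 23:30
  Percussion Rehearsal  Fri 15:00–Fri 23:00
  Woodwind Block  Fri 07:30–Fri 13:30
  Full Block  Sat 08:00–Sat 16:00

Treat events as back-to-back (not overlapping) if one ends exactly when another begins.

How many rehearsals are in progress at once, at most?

Sort all start/end points and keep a running count:
Thu 08:00 start Sectional Take → 1
Thu 16:00 end Sectional Take → 0
Fri 07:00 start Tech Session → 1
Fri 07:30 start Woodwind Block → 2
Fri 13:30 end Woodwind Block → 1
Fri 15:00 end Tech Session → 0
Fri 15:00 start Percussion Rehearsal → 1
Fri 20:30 start Sectional Tracking → 2
Fri 23:00 end Percussion Rehearsal → 1
Fri 23:30 end Sectional Tracking → 0
Sat 08:00 start Full Block → 1
Sat 16:00 end Full Block → 0
Peak is 2, at Fri 07:30 (Tech Session, Woodwind Block).

2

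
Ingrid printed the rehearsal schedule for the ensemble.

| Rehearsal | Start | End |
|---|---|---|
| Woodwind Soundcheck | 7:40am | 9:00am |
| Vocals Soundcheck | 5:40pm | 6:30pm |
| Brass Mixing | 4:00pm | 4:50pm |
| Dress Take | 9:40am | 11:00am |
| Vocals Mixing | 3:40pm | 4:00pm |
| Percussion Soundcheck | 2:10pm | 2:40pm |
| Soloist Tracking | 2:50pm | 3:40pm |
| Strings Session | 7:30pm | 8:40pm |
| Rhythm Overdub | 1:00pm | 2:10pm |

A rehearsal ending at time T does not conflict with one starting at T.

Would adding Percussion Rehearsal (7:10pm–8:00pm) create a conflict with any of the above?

Yes — it overlaps Strings Session

Woodwind Soundcheck: ends 9:00am at or before Percussion Rehearsal starts 7:10pm → clear.
Dress Take: ends 11:00am at or before Percussion Rehearsal starts 7:10pm → clear.
Rhythm Overdub: ends 2:10pm at or before Percussion Rehearsal starts 7:10pm → clear.
Percussion Soundcheck: ends 2:40pm at or before Percussion Rehearsal starts 7:10pm → clear.
Soloist Tracking: ends 3:40pm at or before Percussion Rehearsal starts 7:10pm → clear.
Vocals Mixing: ends 4:00pm at or before Percussion Rehearsal starts 7:10pm → clear.
Brass Mixing: ends 4:50pm at or before Percussion Rehearsal starts 7:10pm → clear.
Vocals Soundcheck: ends 6:30pm at or before Percussion Rehearsal starts 7:10pm → clear.
Strings Session: starts 7:30pm before Percussion Rehearsal ends 8:00pm, and ends 8:40pm after Percussion Rehearsal starts 7:10pm → overlap.
Percussion Rehearsal overlaps Strings Session.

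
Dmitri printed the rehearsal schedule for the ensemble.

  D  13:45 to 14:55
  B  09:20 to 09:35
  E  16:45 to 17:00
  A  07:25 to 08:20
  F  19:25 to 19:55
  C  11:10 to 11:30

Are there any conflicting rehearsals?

Sorted by start: A, B, C, D, E, F.
B starts after A ends — done with A.
C starts after B ends — done with B.
D starts after C ends — done with C.
E starts after D ends — done with D.
F starts after E ends.
Every pair is clear; the schedule has no overlaps.

No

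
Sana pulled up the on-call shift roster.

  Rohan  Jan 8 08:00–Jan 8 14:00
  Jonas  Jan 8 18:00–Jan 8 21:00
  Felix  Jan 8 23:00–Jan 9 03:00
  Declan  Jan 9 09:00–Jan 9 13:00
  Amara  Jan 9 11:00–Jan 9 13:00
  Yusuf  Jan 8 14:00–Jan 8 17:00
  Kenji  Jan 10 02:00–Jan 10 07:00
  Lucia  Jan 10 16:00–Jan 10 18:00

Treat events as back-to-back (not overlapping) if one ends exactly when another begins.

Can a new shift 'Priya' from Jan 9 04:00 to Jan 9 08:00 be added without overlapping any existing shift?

Rohan: ends Jan 8 14:00 at or before Priya starts Jan 9 04:00 → clear.
Yusuf: ends Jan 8 17:00 at or before Priya starts Jan 9 04:00 → clear.
Jonas: ends Jan 8 21:00 at or before Priya starts Jan 9 04:00 → clear.
Felix: ends Jan 9 03:00 at or before Priya starts Jan 9 04:00 → clear.
Declan: starts Jan 9 09:00 at or after Priya ends Jan 9 08:00 → clear.
Amara: starts Jan 9 11:00 at or after Priya ends Jan 9 08:00 → clear.
Kenji: starts Jan 10 02:00 at or after Priya ends Jan 9 08:00 → clear.
Lucia: starts Jan 10 16:00 at or after Priya ends Jan 9 08:00 → clear.

Yes — the slot is free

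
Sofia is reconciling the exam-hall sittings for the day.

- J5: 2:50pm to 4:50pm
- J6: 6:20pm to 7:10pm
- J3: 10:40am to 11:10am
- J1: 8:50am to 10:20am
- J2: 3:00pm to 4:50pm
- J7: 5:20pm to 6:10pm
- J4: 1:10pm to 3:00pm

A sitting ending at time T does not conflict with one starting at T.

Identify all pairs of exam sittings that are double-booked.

Sorted by start: J1, J3, J4, J5, J2, J7, J6.
J3 starts after J1 ends, so J1 has no further overlaps.
J4 starts after J3 ends, so J3 has no further overlaps.
J5 starts before J4 ends → J4 and J5 overlap.
J2 starts exactly when J4 ends (back-to-back, no overlap), so J4 has no further overlaps.
J2 starts before J5 ends → J5 and J2 overlap.
J7 starts after J5 ends, so J5 has no further overlaps.
J7 starts after J2 ends, so J2 has no further overlaps.
J6 starts after J7 ends.

J2 & J5, J4 & J5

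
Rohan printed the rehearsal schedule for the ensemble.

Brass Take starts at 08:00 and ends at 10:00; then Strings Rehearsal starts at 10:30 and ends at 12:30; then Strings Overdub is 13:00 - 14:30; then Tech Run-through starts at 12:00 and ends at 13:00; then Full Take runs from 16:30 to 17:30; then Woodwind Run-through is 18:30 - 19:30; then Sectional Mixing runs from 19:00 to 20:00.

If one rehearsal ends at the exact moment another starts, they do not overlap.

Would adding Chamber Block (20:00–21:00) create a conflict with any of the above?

Brass Take: ends 10:00 at or before Chamber Block starts 20:00 → clear.
Strings Rehearsal: ends 12:30 at or before Chamber Block starts 20:00 → clear.
Tech Run-through: ends 13:00 at or before Chamber Block starts 20:00 → clear.
Strings Overdub: ends 14:30 at or before Chamber Block starts 20:00 → clear.
Full Take: ends 17:30 at or before Chamber Block starts 20:00 → clear.
Woodwind Run-through: ends 19:30 at or before Chamber Block starts 20:00 → clear.
Sectional Mixing: ends 20:00 at or before Chamber Block starts 20:00 → clear.

No — it doesn't clash with anything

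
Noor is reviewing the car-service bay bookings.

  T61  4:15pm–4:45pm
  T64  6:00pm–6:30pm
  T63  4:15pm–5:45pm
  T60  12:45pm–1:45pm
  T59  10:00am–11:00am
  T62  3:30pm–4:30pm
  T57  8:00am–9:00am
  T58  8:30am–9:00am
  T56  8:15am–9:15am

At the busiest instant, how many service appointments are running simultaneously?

3

Walk through starts and ends in time order (an end at T is processed before a start at T):
8:00am start T57 → 1
8:15am start T56 → 2
8:30am start T58 → 3
9:00am end T57 → 2
9:00am end T58 → 1
9:15am end T56 → 0
10:00am start T59 → 1
11:00am end T59 → 0
12:45pm start T60 → 1
1:45pm end T60 → 0
3:30pm start T62 → 1
4:15pm start T61 → 2
4:15pm start T63 → 3
4:30pm end T62 → 2
4:45pm end T61 → 1
5:45pm end T63 → 0
6:00pm start T64 → 1
6:30pm end T64 → 0
Peak is 3, at 8:30am (T56, T57, T58).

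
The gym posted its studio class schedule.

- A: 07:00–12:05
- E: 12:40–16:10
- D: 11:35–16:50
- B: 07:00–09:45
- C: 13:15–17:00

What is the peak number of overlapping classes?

3

Sort all start/end points and keep a running count:
07:00 start A → 1
07:00 start B → 2
09:45 end B → 1
11:35 start D → 2
12:05 end A → 1
12:40 start E → 2
13:15 start C → 3
16:10 end E → 2
16:50 end D → 1
17:00 end C → 0
Peak is 3, at 13:15 (C, D, E).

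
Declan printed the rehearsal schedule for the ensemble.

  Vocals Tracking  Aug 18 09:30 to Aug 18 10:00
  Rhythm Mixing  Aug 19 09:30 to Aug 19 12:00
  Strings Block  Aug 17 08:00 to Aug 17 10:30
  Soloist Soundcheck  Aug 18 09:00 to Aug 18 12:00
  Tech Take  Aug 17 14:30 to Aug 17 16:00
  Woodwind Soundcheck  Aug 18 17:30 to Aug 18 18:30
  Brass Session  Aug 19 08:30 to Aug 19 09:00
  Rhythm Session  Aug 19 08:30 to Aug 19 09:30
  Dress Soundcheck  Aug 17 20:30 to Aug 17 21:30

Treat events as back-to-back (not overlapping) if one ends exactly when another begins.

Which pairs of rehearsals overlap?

Brass Session & Rhythm Session, Soloist Soundcheck & Vocals Tracking

Sorted by start: Strings Block, Tech Take, Dress Soundcheck, Soloist Soundcheck, Vocals Tracking, Woodwind Soundcheck, Rhythm Session, Brass Session, Rhythm Mixing.
Tech Take starts after Strings Block ends, so Strings Block has no further overlaps.
Dress Soundcheck starts after Tech Take ends, so Tech Take has no further overlaps.
Soloist Soundcheck starts after Dress Soundcheck ends, so Dress Soundcheck has no further overlaps.
Vocals Tracking starts before Soloist Soundcheck ends → Soloist Soundcheck and Vocals Tracking overlap.
Woodwind Soundcheck starts after Soloist Soundcheck ends, so Soloist Soundcheck has no further overlaps.
Woodwind Soundcheck starts after Vocals Tracking ends, so Vocals Tracking has no further overlaps.
Rhythm Session starts after Woodwind Soundcheck ends, so Woodwind Soundcheck has no further overlaps.
Brass Session starts before Rhythm Session ends → Rhythm Session and Brass Session overlap.
Rhythm Mixing starts exactly when Rhythm Session ends (back-to-back, no overlap).
Rhythm Mixing starts after Brass Session ends.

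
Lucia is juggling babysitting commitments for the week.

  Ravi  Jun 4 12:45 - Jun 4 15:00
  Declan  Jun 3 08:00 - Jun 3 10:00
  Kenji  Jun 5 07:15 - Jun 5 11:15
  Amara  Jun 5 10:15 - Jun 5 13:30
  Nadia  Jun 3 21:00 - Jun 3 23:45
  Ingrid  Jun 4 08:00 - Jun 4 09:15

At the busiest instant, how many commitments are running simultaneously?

2

Sort all start/end points and keep a running count:
Jun 3 08:00 start Declan → 1
Jun 3 10:00 end Declan → 0
Jun 3 21:00 start Nadia → 1
Jun 3 23:45 end Nadia → 0
Jun 4 08:00 start Ingrid → 1
Jun 4 09:15 end Ingrid → 0
Jun 4 12:45 start Ravi → 1
Jun 4 15:00 end Ravi → 0
Jun 5 07:15 start Kenji → 1
Jun 5 10:15 start Amara → 2
Jun 5 11:15 end Kenji → 1
Jun 5 13:30 end Amara → 0
Peak is 2, at Jun 5 10:15 (Amara, Kenji).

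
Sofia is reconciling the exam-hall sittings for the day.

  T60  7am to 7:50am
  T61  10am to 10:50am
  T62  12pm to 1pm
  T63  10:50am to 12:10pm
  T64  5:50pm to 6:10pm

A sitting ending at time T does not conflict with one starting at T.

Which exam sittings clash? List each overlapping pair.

T62 & T63

Sorted by start: T60, T61, T63, T62, T64.
T61 starts after T60 ends, so nothing later overlaps T60 either.
T63 starts exactly when T61 ends (back-to-back, no overlap), so nothing later overlaps T61 either.
T62 starts before T63 ends → T63 and T62 overlap.
T64 starts after T63 ends.
T64 starts after T62 ends.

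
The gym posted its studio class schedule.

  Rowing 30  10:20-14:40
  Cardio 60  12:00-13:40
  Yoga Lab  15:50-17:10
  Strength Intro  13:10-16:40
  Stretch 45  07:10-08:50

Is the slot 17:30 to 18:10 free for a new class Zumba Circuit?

Yes — the slot is free

Stretch 45: ends 08:50 at or before Zumba Circuit starts 17:30 → clear.
Rowing 30: ends 14:40 at or before Zumba Circuit starts 17:30 → clear.
Cardio 60: ends 13:40 at or before Zumba Circuit starts 17:30 → clear.
Strength Intro: ends 16:40 at or before Zumba Circuit starts 17:30 → clear.
Yoga Lab: ends 17:10 at or before Zumba Circuit starts 17:30 → clear.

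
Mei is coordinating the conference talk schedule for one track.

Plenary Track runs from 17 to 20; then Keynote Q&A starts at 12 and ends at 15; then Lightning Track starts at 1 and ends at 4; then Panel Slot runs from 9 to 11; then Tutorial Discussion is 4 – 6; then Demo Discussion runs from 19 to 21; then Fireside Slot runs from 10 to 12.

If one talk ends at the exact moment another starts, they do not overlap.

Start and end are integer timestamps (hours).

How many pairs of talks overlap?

Check each pair: they overlap iff neither finishes before the other starts.
Sorted by start: Lightning Track, Tutorial Discussion, Panel Slot, Fireside Slot, Keynote Q&A, Plenary Track, Demo Discussion.
Tutorial Discussion starts exactly when Lightning Track ends (back-to-back, no overlap) — done with Lightning Track.
Panel Slot starts after Tutorial Discussion ends — done with Tutorial Discussion.
Fireside Slot starts before Panel Slot ends → Panel Slot and Fireside Slot overlap.
Keynote Q&A starts after Panel Slot ends — done with Panel Slot.
Keynote Q&A starts exactly when Fireside Slot ends (back-to-back, no overlap) — done with Fireside Slot.
Plenary Track starts after Keynote Q&A ends — done with Keynote Q&A.
Demo Discussion starts before Plenary Track ends → Plenary Track and Demo Discussion overlap.
Overlapping pairs: Demo Discussion & Plenary Track, Fireside Slot & Panel Slot — 2 in total.

2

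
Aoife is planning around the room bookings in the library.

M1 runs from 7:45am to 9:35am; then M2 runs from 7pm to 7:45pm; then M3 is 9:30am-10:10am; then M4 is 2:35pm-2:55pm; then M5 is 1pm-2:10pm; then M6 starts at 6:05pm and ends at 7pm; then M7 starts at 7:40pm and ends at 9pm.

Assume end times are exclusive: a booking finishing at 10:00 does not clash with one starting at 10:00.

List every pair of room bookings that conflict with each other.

Check each pair: they overlap iff neither finishes before the other starts.
Sorted by start: M1, M3, M5, M4, M6, M2, M7.
M3 starts before M1 ends → M1 and M3 overlap.
M5 starts after M1 ends, so M1 has no further overlaps.
M5 starts after M3 ends, so M3 has no further overlaps.
M4 starts after M5 ends, so M5 has no further overlaps.
M6 starts after M4 ends, so M4 has no further overlaps.
M2 starts exactly when M6 ends (back-to-back, no overlap), so M6 has no further overlaps.
M7 starts before M2 ends → M2 and M7 overlap.

M1 & M3, M2 & M7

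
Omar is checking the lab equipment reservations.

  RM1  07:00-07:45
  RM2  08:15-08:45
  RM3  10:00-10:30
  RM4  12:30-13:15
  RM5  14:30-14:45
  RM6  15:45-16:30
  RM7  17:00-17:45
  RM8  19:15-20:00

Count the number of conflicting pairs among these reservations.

0

Sorted by start: RM1, RM2, RM3, RM4, RM5, RM6, RM7, RM8.
RM2 starts after RM1 ends; RM1 is clear from here.
RM3 starts after RM2 ends; RM2 is clear from here.
RM4 starts after RM3 ends; RM3 is clear from here.
RM5 starts after RM4 ends; RM4 is clear from here.
RM6 starts after RM5 ends; RM5 is clear from here.
RM7 starts after RM6 ends; RM6 is clear from here.
RM8 starts after RM7 ends.
No pair overlaps.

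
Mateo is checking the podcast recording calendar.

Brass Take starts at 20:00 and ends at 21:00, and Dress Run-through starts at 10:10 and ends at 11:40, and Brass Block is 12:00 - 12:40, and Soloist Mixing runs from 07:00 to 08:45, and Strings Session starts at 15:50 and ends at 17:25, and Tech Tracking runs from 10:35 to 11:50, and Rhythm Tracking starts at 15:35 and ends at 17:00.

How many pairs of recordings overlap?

2

Sorted by start: Soloist Mixing, Dress Run-through, Tech Tracking, Brass Block, Rhythm Tracking, Strings Session, Brass Take.
Dress Run-through starts after Soloist Mixing ends, so nothing later overlaps Soloist Mixing either.
Tech Tracking starts before Dress Run-through ends → Dress Run-through and Tech Tracking overlap.
Brass Block starts after Dress Run-through ends, so nothing later overlaps Dress Run-through either.
Brass Block starts after Tech Tracking ends, so nothing later overlaps Tech Tracking either.
Rhythm Tracking starts after Brass Block ends, so nothing later overlaps Brass Block either.
Strings Session starts before Rhythm Tracking ends → Rhythm Tracking and Strings Session overlap.
Brass Take starts after Rhythm Tracking ends.
Brass Take starts after Strings Session ends.
Overlapping pairs: Dress Run-through & Tech Tracking, Rhythm Tracking & Strings Session — 2 in total.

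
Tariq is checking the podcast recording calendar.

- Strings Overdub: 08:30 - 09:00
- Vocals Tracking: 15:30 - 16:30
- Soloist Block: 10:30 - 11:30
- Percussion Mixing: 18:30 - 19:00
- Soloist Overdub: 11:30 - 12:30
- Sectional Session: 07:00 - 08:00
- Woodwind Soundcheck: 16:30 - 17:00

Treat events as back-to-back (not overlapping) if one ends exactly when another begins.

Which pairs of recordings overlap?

Sorted by start: Sectional Session, Strings Overdub, Soloist Block, Soloist Overdub, Vocals Tracking, Woodwind Soundcheck, Percussion Mixing.
Strings Overdub starts after Sectional Session ends; Sectional Session is clear from here.
Soloist Block starts after Strings Overdub ends; Strings Overdub is clear from here.
Soloist Overdub starts exactly when Soloist Block ends (back-to-back, no overlap); Soloist Block is clear from here.
Vocals Tracking starts after Soloist Overdub ends; Soloist Overdub is clear from here.
Woodwind Soundcheck starts exactly when Vocals Tracking ends (back-to-back, no overlap); Vocals Tracking is clear from here.
Percussion Mixing starts after Woodwind Soundcheck ends.

no overlapping pairs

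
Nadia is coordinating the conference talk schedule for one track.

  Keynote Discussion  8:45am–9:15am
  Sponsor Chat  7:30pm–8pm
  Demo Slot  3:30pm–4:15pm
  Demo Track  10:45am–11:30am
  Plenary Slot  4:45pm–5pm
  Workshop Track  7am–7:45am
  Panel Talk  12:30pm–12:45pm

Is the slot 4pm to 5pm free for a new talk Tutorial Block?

Workshop Track: ends 7:45am at or before Tutorial Block starts 4pm → clear.
Keynote Discussion: ends 9:15am at or before Tutorial Block starts 4pm → clear.
Demo Track: ends 11:30am at or before Tutorial Block starts 4pm → clear.
Panel Talk: ends 12:45pm at or before Tutorial Block starts 4pm → clear.
Demo Slot: starts 3:30pm before Tutorial Block ends 5pm, and ends 4:15pm after Tutorial Block starts 4pm → overlap.
Plenary Slot: starts 4:45pm before Tutorial Block ends 5pm, and ends 5pm after Tutorial Block starts 4pm → overlap.
Sponsor Chat: starts 7:30pm at or after Tutorial Block ends 5pm → clear.
Tutorial Block overlaps Demo Slot, Plenary Slot.

No — it overlaps Demo Slot, Plenary Slot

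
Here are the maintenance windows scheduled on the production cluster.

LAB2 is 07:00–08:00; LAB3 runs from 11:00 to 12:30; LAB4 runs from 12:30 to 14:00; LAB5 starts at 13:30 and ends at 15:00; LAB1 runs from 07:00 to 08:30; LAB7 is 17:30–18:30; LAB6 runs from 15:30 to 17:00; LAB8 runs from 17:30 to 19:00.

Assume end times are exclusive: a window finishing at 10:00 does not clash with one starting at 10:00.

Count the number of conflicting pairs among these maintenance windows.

Check each pair: they overlap iff neither finishes before the other starts.
Sorted by start: LAB1, LAB2, LAB3, LAB4, LAB5, LAB6, LAB7, LAB8.
LAB2 starts before LAB1 ends → LAB1 and LAB2 overlap.
LAB3 starts after LAB1 ends, so nothing later overlaps LAB1 either.
LAB3 starts after LAB2 ends, so nothing later overlaps LAB2 either.
LAB4 starts exactly when LAB3 ends (back-to-back, no overlap), so nothing later overlaps LAB3 either.
LAB5 starts before LAB4 ends → LAB4 and LAB5 overlap.
LAB6 starts after LAB4 ends, so nothing later overlaps LAB4 either.
LAB6 starts after LAB5 ends, so nothing later overlaps LAB5 either.
LAB7 starts after LAB6 ends, so nothing later overlaps LAB6 either.
LAB8 starts before LAB7 ends → LAB7 and LAB8 overlap.
Overlapping pairs: LAB1 & LAB2, LAB4 & LAB5, LAB7 & LAB8 — 3 in total.

3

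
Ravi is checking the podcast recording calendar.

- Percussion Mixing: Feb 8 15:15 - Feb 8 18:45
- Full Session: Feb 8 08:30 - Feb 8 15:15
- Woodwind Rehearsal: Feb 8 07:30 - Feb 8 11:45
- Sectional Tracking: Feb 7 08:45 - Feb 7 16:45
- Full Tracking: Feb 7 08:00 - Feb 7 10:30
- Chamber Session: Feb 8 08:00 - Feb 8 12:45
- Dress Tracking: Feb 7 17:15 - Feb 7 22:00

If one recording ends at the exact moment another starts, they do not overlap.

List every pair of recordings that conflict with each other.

Chamber Session & Full Session, Chamber Session & Woodwind Rehearsal, Full Session & Woodwind Rehearsal, Full Tracking & Sectional Tracking

Check each pair: they overlap iff neither finishes before the other starts.
Sorted by start: Full Tracking, Sectional Tracking, Dress Tracking, Woodwind Rehearsal, Chamber Session, Full Session, Percussion Mixing.
Sectional Tracking starts before Full Tracking ends → Full Tracking and Sectional Tracking overlap.
Dress Tracking starts after Full Tracking ends — done with Full Tracking.
Dress Tracking starts after Sectional Tracking ends — done with Sectional Tracking.
Woodwind Rehearsal starts after Dress Tracking ends — done with Dress Tracking.
Chamber Session starts before Woodwind Rehearsal ends → Woodwind Rehearsal and Chamber Session overlap.
Full Session starts before Woodwind Rehearsal ends → Woodwind Rehearsal and Full Session overlap.
Percussion Mixing starts after Woodwind Rehearsal ends.
Full Session starts before Chamber Session ends → Chamber Session and Full Session overlap.
Percussion Mixing starts after Chamber Session ends.
Percussion Mixing starts exactly when Full Session ends (back-to-back, no overlap).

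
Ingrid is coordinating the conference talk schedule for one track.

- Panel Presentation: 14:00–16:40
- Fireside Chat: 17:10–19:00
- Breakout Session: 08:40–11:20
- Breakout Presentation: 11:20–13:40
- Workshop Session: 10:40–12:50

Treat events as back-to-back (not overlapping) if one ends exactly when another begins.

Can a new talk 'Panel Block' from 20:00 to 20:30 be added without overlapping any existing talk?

Yes — the slot is free

Breakout Session: ends 11:20 at or before Panel Block starts 20:00 → clear.
Workshop Session: ends 12:50 at or before Panel Block starts 20:00 → clear.
Breakout Presentation: ends 13:40 at or before Panel Block starts 20:00 → clear.
Panel Presentation: ends 16:40 at or before Panel Block starts 20:00 → clear.
Fireside Chat: ends 19:00 at or before Panel Block starts 20:00 → clear.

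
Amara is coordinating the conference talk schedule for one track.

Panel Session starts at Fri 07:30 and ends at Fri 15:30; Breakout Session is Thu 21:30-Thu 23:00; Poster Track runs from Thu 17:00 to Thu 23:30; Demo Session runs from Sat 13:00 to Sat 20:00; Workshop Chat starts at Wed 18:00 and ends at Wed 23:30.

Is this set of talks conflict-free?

No

Sorted by start: Workshop Chat, Poster Track, Breakout Session, Panel Session, Demo Session.
Poster Track starts after Workshop Chat ends — done with Workshop Chat.
Breakout Session starts before Poster Track ends → Poster Track and Breakout Session overlap.
That's a conflict, so the schedule is not conflict-free.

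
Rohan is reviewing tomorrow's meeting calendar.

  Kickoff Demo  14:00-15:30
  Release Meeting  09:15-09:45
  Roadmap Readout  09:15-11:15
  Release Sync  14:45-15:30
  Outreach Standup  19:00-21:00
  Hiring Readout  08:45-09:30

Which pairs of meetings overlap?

Hiring Readout & Release Meeting, Hiring Readout & Roadmap Readout, Kickoff Demo & Release Sync, Release Meeting & Roadmap Readout

Sorted by start: Hiring Readout, Release Meeting, Roadmap Readout, Kickoff Demo, Release Sync, Outreach Standup.
Release Meeting starts before Hiring Readout ends → Hiring Readout and Release Meeting overlap.
Roadmap Readout starts before Hiring Readout ends → Hiring Readout and Roadmap Readout overlap.
Kickoff Demo starts after Hiring Readout ends, so Hiring Readout has no further overlaps.
Roadmap Readout starts before Release Meeting ends → Release Meeting and Roadmap Readout overlap.
Kickoff Demo starts after Release Meeting ends, so Release Meeting has no further overlaps.
Kickoff Demo starts after Roadmap Readout ends, so Roadmap Readout has no further overlaps.
Release Sync starts before Kickoff Demo ends → Kickoff Demo and Release Sync overlap.
Outreach Standup starts after Kickoff Demo ends.
Outreach Standup starts after Release Sync ends.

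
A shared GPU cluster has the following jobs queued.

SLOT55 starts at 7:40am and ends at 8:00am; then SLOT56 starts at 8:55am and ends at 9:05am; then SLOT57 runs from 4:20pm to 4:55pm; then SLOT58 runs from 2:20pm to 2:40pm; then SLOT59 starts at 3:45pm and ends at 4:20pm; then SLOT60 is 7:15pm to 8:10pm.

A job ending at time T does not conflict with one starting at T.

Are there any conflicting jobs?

No

Sorted by start: SLOT55, SLOT56, SLOT58, SLOT59, SLOT57, SLOT60.
SLOT56 starts after SLOT55 ends, so SLOT55 has no further overlaps.
SLOT58 starts after SLOT56 ends, so SLOT56 has no further overlaps.
SLOT59 starts after SLOT58 ends, so SLOT58 has no further overlaps.
SLOT57 starts exactly when SLOT59 ends (back-to-back, no overlap), so SLOT59 has no further overlaps.
SLOT60 starts after SLOT57 ends.
Every pair is clear; the schedule has no overlaps.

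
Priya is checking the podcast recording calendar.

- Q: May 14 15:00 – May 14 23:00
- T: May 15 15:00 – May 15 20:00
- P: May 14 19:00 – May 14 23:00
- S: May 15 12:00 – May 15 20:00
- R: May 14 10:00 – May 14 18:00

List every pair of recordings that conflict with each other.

P & Q, Q & R, S & T

Sorted by start: R, Q, P, S, T.
Q starts before R ends → R and Q overlap.
P starts after R ends, so nothing later overlaps R either.
P starts before Q ends → Q and P overlap.
S starts after Q ends, so nothing later overlaps Q either.
S starts after P ends, so nothing later overlaps P either.
T starts before S ends → S and T overlap.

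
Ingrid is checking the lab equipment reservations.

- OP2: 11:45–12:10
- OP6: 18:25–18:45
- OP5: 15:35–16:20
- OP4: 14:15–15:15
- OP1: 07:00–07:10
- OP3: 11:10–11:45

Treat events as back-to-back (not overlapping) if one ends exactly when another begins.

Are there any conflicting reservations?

Sorted by start: OP1, OP3, OP2, OP4, OP5, OP6.
OP3 starts after OP1 ends — done with OP1.
OP2 starts exactly when OP3 ends (back-to-back, no overlap) — done with OP3.
OP4 starts after OP2 ends — done with OP2.
OP5 starts after OP4 ends — done with OP4.
OP6 starts after OP5 ends.
Every pair is clear; the schedule has no overlaps.

No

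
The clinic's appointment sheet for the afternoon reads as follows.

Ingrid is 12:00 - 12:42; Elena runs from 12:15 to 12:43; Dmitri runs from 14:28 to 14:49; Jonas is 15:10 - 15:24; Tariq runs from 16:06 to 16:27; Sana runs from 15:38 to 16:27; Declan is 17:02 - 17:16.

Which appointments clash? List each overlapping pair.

Sorted by start: Ingrid, Elena, Dmitri, Jonas, Sana, Tariq, Declan.
Elena starts before Ingrid ends → Ingrid and Elena overlap.
Dmitri starts after Ingrid ends — done with Ingrid.
Dmitri starts after Elena ends — done with Elena.
Jonas starts after Dmitri ends — done with Dmitri.
Sana starts after Jonas ends — done with Jonas.
Tariq starts before Sana ends → Sana and Tariq overlap.
Declan starts after Sana ends.
Declan starts after Tariq ends.

Elena & Ingrid, Sana & Tariq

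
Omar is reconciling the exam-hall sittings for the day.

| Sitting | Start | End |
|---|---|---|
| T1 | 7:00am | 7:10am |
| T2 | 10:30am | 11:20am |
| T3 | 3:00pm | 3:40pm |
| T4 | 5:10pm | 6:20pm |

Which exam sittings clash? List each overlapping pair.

none

Sorted by start: T1, T2, T3, T4.
T2 starts after T1 ends, so nothing later overlaps T1 either.
T3 starts after T2 ends, so nothing later overlaps T2 either.
T4 starts after T3 ends.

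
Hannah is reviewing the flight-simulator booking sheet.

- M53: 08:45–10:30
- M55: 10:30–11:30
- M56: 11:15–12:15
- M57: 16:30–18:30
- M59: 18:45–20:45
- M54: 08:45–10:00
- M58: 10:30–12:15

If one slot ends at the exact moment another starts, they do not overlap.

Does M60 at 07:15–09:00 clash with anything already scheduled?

M53: starts 08:45 before M60 ends 09:00, and ends 10:30 after M60 starts 07:15 → overlap.
M54: starts 08:45 before M60 ends 09:00, and ends 10:00 after M60 starts 07:15 → overlap.
M55: starts 10:30 at or after M60 ends 09:00 → clear.
M58: starts 10:30 at or after M60 ends 09:00 → clear.
M56: starts 11:15 at or after M60 ends 09:00 → clear.
M57: starts 16:30 at or after M60 ends 09:00 → clear.
M59: starts 18:45 at or after M60 ends 09:00 → clear.
M60 overlaps M53, M54.

Yes — it overlaps M53, M54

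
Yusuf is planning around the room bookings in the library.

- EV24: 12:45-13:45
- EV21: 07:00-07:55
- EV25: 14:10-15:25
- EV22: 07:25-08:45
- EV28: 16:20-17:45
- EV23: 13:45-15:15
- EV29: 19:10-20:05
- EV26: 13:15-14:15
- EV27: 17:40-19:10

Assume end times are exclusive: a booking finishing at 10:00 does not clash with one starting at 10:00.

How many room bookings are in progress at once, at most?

Sweep the timeline, counting +1 at each start and −1 at each end (ends before starts at a tie):
07:00 start EV21 → 1
07:25 start EV22 → 2
07:55 end EV21 → 1
08:45 end EV22 → 0
12:45 start EV24 → 1
13:15 start EV26 → 2
13:45 end EV24 → 1
13:45 start EV23 → 2
14:10 start EV25 → 3
14:15 end EV26 → 2
15:15 end EV23 → 1
15:25 end EV25 → 0
16:20 start EV28 → 1
17:40 start EV27 → 2
17:45 end EV28 → 1
19:10 end EV27 → 0
19:10 start EV29 → 1
20:05 end EV29 → 0
Peak is 3, at 14:10 (EV23, EV25, EV26).

3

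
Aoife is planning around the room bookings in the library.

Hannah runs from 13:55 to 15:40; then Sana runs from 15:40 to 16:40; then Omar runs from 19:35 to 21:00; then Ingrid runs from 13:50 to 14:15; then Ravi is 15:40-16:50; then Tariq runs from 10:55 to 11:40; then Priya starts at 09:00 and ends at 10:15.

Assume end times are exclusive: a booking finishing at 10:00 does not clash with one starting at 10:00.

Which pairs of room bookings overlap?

Sorted by start: Priya, Tariq, Ingrid, Hannah, Sana, Ravi, Omar.
Tariq starts after Priya ends, so Priya has no further overlaps.
Ingrid starts after Tariq ends, so Tariq has no further overlaps.
Hannah starts before Ingrid ends → Ingrid and Hannah overlap.
Sana starts after Ingrid ends, so Ingrid has no further overlaps.
Sana starts exactly when Hannah ends (back-to-back, no overlap), so Hannah has no further overlaps.
Ravi starts before Sana ends → Sana and Ravi overlap.
Omar starts after Sana ends.
Omar starts after Ravi ends.

Hannah & Ingrid, Ravi & Sana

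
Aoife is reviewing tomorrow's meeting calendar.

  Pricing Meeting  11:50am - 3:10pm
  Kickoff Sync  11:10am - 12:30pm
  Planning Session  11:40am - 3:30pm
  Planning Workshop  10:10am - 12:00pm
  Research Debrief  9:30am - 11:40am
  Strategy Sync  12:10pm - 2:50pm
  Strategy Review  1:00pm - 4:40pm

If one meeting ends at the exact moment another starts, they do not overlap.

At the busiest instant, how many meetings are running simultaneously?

Walk through starts and ends in time order (an end at T is processed before a start at T):
9:30am start Research Debrief → 1
10:10am start Planning Workshop → 2
11:10am start Kickoff Sync → 3
11:40am end Research Debrief → 2
11:40am start Planning Session → 3
11:50am start Pricing Meeting → 4
12:00pm end Planning Workshop → 3
12:10pm start Strategy Sync → 4
12:30pm end Kickoff Sync → 3
1:00pm start Strategy Review → 4
2:50pm end Strategy Sync → 3
3:10pm end Pricing Meeting → 2
3:30pm end Planning Session → 1
4:40pm end Strategy Review → 0
Peak is 4, at 11:50am (Kickoff Sync, Planning Session, Planning Workshop, Pricing Meeting).

4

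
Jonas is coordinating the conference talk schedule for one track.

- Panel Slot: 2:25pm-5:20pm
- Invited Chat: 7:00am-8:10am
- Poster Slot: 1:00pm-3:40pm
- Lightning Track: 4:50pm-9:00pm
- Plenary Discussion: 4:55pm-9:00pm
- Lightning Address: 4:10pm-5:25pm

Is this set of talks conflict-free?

Sorted by start: Invited Chat, Poster Slot, Panel Slot, Lightning Address, Lightning Track, Plenary Discussion.
Poster Slot starts after Invited Chat ends; Invited Chat is clear from here.
Panel Slot starts before Poster Slot ends → Poster Slot and Panel Slot overlap.
That's a conflict, so the schedule is not conflict-free.

No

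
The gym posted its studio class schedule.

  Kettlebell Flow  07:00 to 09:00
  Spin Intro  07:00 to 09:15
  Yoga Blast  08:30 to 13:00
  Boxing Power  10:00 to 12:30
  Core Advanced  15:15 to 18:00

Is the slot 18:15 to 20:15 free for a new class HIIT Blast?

Kettlebell Flow: ends 09:00 at or before HIIT Blast starts 18:15 → clear.
Spin Intro: ends 09:15 at or before HIIT Blast starts 18:15 → clear.
Yoga Blast: ends 13:00 at or before HIIT Blast starts 18:15 → clear.
Boxing Power: ends 12:30 at or before HIIT Blast starts 18:15 → clear.
Core Advanced: ends 18:00 at or before HIIT Blast starts 18:15 → clear.

Yes — the slot is free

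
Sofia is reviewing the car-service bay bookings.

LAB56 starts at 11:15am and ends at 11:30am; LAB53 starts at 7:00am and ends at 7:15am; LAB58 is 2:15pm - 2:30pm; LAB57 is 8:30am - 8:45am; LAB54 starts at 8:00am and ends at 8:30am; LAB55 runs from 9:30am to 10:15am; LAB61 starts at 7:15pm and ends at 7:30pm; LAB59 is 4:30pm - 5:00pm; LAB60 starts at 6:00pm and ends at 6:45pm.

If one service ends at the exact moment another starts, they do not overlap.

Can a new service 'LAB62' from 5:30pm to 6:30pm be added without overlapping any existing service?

LAB53: ends 7:15am at or before LAB62 starts 5:30pm → clear.
LAB54: ends 8:30am at or before LAB62 starts 5:30pm → clear.
LAB57: ends 8:45am at or before LAB62 starts 5:30pm → clear.
LAB55: ends 10:15am at or before LAB62 starts 5:30pm → clear.
LAB56: ends 11:30am at or before LAB62 starts 5:30pm → clear.
LAB58: ends 2:30pm at or before LAB62 starts 5:30pm → clear.
LAB59: ends 5:00pm at or before LAB62 starts 5:30pm → clear.
LAB60: starts 6:00pm before LAB62 ends 6:30pm, and ends 6:45pm after LAB62 starts 5:30pm → overlap.
LAB61: starts 7:15pm at or after LAB62 ends 6:30pm → clear.
LAB62 overlaps LAB60.

No — it overlaps LAB60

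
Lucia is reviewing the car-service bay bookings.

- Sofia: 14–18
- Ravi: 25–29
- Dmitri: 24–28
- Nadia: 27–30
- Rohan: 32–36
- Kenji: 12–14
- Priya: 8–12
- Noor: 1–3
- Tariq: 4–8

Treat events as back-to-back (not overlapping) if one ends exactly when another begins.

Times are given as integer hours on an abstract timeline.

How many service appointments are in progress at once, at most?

Sweep the timeline, counting +1 at each start and −1 at each end (ends before starts at a tie):
1 start Noor → 1
3 end Noor → 0
4 start Tariq → 1
8 end Tariq → 0
8 start Priya → 1
12 end Priya → 0
12 start Kenji → 1
14 end Kenji → 0
14 start Sofia → 1
18 end Sofia → 0
24 start Dmitri → 1
25 start Ravi → 2
27 start Nadia → 3
28 end Dmitri → 2
29 end Ravi → 1
30 end Nadia → 0
32 start Rohan → 1
36 end Rohan → 0
Peak is 3, at 27 (Dmitri, Nadia, Ravi).

3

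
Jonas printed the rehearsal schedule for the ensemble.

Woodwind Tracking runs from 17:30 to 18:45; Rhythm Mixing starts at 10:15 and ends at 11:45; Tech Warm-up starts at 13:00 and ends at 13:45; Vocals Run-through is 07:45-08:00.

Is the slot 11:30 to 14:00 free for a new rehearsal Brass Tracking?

Vocals Run-through: ends 08:00 at or before Brass Tracking starts 11:30 → clear.
Rhythm Mixing: starts 10:15 before Brass Tracking ends 14:00, and ends 11:45 after Brass Tracking starts 11:30 → overlap.
Tech Warm-up: starts 13:00 before Brass Tracking ends 14:00, and ends 13:45 after Brass Tracking starts 11:30 → overlap.
Woodwind Tracking: starts 17:30 at or after Brass Tracking ends 14:00 → clear.
Brass Tracking overlaps Rhythm Mixing, Tech Warm-up.

No — it overlaps Rhythm Mixing, Tech Warm-up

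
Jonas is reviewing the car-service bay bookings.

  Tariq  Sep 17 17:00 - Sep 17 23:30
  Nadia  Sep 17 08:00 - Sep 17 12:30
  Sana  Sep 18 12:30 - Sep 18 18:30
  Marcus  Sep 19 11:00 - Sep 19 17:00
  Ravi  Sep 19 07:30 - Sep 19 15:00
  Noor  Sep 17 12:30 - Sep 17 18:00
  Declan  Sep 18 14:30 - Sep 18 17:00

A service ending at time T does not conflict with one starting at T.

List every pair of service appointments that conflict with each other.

Declan & Sana, Marcus & Ravi, Noor & Tariq

Sorted by start: Nadia, Noor, Tariq, Sana, Declan, Ravi, Marcus.
Noor starts exactly when Nadia ends (back-to-back, no overlap) — done with Nadia.
Tariq starts before Noor ends → Noor and Tariq overlap.
Sana starts after Noor ends — done with Noor.
Sana starts after Tariq ends — done with Tariq.
Declan starts before Sana ends → Sana and Declan overlap.
Ravi starts after Sana ends — done with Sana.
Ravi starts after Declan ends — done with Declan.
Marcus starts before Ravi ends → Ravi and Marcus overlap.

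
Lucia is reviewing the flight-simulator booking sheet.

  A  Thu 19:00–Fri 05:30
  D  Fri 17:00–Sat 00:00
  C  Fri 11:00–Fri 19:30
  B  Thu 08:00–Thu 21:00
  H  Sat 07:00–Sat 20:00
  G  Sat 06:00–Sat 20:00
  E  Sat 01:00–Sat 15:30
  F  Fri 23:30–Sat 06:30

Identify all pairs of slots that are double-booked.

A & B, C & D, D & F, E & F, E & G, E & H, F & G, G & H

Two intervals overlap when each starts before the other ends.
Sorted by start: B, A, C, D, F, E, G, H.
A starts before B ends → B and A overlap.
C starts after B ends, so B has no further overlaps.
C starts after A ends, so A has no further overlaps.
D starts before C ends → C and D overlap.
F starts after C ends, so C has no further overlaps.
F starts before D ends → D and F overlap.
E starts after D ends, so D has no further overlaps.
E starts before F ends → F and E overlap.
G starts before F ends → F and G overlap.
H starts after F ends.
G starts before E ends → E and G overlap.
H starts before E ends → E and H overlap.
H starts before G ends → G and H overlap.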